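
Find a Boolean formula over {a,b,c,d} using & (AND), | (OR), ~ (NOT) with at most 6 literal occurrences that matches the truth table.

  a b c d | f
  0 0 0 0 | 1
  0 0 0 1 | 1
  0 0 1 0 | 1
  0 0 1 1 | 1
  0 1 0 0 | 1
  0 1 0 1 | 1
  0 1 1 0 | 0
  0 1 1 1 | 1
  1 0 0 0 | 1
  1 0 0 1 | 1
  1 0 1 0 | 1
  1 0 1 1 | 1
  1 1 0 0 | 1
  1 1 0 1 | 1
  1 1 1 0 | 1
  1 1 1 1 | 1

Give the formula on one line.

((a | ~c) | ((d | ~b) & ~a))

  ~c = 1100110011001100
  (a | ~c) = 1100110011111111
  ~b = 1111000011110000
  (d | ~b) = 1111010111110101
  ~a = 1111111100000000
  ((d | ~b) & ~a) = 1111010100000000
  ((a | ~c) | ((d | ~b) & ~a)) = 1111110111111111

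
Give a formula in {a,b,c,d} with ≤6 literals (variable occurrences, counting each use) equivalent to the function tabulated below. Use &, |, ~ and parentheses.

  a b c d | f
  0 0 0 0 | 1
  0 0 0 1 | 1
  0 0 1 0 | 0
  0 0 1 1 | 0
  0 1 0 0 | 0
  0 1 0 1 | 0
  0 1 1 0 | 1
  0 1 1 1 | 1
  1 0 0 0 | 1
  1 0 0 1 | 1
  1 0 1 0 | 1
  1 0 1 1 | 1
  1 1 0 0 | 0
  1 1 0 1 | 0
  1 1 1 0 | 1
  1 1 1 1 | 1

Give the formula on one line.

((~b & a) | ((b & c) | (~c & ~b)))

  ~b = 1111000011110000
  (~b & a) = 0000000011110000
  (b & c) = 0000001100000011
  ~c = 1100110011001100
  (~c & ~b) = 1100000011000000
  ((b & c) | (~c & ~b)) = 1100001111000011
  ((~b & a) | ((b & c) | (~c & ~b))) = 1100001111110011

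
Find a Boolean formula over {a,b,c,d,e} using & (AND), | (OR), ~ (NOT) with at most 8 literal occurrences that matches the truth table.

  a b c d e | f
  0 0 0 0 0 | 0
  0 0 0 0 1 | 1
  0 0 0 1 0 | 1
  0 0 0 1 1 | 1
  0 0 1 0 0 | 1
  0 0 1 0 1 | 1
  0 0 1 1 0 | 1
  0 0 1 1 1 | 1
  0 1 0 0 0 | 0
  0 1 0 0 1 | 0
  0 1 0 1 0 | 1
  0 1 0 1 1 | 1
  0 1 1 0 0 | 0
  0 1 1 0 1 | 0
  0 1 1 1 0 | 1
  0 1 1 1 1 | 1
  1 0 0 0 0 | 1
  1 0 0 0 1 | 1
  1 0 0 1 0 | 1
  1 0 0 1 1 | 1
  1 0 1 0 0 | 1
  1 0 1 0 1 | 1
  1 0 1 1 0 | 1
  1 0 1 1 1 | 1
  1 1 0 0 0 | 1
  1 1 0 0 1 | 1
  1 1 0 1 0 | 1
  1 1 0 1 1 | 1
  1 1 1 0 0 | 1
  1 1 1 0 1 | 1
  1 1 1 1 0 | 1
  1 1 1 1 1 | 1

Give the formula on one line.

(((e | c) & (~b | d)) | (d | a))

  (e | c) = 01011111010111110101111101011111
  ~b = 11111111000000001111111100000000
  (~b | d) = 11111111001100111111111100110011
  ((e | c) & (~b | d)) = 01011111000100110101111100010011
  (d | a) = 00110011001100111111111111111111
  (((e | c) & (~b | d)) | (d | a)) = 01111111001100111111111111111111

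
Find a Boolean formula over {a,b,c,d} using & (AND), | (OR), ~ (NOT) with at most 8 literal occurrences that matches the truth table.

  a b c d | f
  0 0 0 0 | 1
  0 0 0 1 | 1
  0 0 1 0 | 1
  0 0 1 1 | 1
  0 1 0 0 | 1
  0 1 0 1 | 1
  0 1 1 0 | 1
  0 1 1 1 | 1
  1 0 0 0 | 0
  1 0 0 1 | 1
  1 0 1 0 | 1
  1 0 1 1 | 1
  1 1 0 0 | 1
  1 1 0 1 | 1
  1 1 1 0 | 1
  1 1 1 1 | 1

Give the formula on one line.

(((~a & (~c | ~d)) & ~c) | (b | (c | d)))

  ~a = 1111111100000000
  ~c = 1100110011001100
  ~d = 1010101010101010
  (~c | ~d) = 1110111011101110
  (~a & (~c | ~d)) = 1110111000000000
  ((~a & (~c | ~d)) & ~c) = 1100110000000000
  (c | d) = 0111011101110111
  (b | (c | d)) = 0111111101111111
  (((~a & (~c | ~d)) & ~c) | (b | (c | d))) = 1111111101111111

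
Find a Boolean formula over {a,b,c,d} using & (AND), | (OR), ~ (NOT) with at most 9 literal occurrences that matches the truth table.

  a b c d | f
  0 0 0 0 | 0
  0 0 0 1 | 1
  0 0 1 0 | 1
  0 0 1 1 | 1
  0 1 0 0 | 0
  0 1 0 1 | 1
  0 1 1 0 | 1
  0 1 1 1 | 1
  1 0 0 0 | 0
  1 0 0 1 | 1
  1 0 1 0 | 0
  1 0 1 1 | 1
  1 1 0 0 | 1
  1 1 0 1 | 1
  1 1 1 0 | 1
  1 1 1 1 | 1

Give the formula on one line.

  (a & b) = 0000000000001111
  (d | (a & b)) = 0101010101011111
  ~c = 1100110011001100
  (a | ~c) = 1100110011111111
  ~b = 1111000011110000
  ((a | ~c) | ~b) = 1111110011111111
  ((d | (a & b)) & ((a | ~c) | ~b)) = 0101010001011111
  ~a = 1111111100000000
  (~a | d) = 1111111101010101
  ((~a | d) & c) = 0011001100010001
  (((d | (a & b)) & ((a | ~c) | ~b)) | ((~a | d) & c)) = 0111011101011111

(((d | (a & b)) & ((a | ~c) | ~b)) | ((~a | d) & c))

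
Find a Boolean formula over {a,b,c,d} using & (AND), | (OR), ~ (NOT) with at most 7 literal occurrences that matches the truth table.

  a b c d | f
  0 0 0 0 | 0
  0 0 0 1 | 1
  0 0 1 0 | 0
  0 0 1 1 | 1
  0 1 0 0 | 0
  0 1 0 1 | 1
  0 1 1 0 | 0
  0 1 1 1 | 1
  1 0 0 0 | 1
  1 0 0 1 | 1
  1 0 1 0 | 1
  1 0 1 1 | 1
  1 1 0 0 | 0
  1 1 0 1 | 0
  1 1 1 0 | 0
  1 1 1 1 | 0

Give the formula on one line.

  ~a = 1111111100000000
  (d & ~a) = 0101010100000000
  ~b = 1111000011110000
  (a & ~b) = 0000000011110000
  ((d & ~a) | (a & ~b)) = 0101010111110000

((d & ~a) | (a & ~b))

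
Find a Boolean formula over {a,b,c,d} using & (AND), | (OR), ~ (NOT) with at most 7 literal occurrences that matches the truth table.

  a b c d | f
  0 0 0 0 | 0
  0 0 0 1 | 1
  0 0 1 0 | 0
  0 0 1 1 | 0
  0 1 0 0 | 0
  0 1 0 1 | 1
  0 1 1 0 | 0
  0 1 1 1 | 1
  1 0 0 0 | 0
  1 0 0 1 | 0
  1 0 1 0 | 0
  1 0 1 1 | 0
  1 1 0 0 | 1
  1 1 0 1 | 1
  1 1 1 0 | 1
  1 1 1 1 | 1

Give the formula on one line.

  ~c = 1100110011001100
  (a | ~c) = 1100110011111111
  ~a = 1111111100000000
  ((a | ~c) & ~a) = 1100110000000000
  (b | ((a | ~c) & ~a)) = 1100111100001111
  (d | a) = 0101010111111111
  ((b | ((a | ~c) & ~a)) & (d | a)) = 0100010100001111

((b | ((a | ~c) & ~a)) & (d | a))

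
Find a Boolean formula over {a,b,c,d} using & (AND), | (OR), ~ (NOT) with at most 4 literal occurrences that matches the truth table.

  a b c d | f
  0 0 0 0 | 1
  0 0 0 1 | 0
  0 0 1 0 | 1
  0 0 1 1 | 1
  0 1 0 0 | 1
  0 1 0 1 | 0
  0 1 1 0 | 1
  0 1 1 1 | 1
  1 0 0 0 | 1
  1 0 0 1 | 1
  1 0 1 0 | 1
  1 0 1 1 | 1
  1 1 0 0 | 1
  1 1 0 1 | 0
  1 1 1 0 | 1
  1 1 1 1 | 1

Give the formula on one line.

  ~d = 1010101010101010
  ~b = 1111000011110000
  (~b & a) = 0000000011110000
  (~d | (~b & a)) = 1010101011111010
  ((~d | (~b & a)) | c) = 1011101111111011

((~d | (~b & a)) | c)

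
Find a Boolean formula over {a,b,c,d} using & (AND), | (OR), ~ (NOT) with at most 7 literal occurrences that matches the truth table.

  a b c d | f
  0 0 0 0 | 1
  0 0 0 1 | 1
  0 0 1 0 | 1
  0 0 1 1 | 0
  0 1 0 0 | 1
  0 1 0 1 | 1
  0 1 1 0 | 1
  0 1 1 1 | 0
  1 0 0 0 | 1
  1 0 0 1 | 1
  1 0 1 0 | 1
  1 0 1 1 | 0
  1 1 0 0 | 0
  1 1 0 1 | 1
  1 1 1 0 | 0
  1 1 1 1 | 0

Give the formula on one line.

  ~c = 1100110011001100
  ~d = 1010101010101010
  (~c | ~d) = 1110111011101110
  ~a = 1111111100000000
  (~a & b) = 0000111100000000
  ~b = 1111000011110000
  (d & b) = 0000010100000101
  (~b | (d & b)) = 1111010111110101
  ((~a & b) | (~b | (d & b))) = 1111111111110101
  ((~c | ~d) & ((~a & b) | (~b | (d & b)))) = 1110111011100100

((~c | ~d) & ((~a & b) | (~b | (d & b))))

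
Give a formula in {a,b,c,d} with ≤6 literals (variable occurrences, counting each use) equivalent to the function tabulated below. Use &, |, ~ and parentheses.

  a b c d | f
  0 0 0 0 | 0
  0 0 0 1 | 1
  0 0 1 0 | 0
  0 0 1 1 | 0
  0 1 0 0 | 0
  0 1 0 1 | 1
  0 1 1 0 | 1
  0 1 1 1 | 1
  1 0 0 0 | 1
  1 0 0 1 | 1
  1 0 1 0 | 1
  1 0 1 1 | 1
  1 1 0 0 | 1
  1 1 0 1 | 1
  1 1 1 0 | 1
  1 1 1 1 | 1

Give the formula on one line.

(a | ((b & c) | (~c & d)))

  (b & c) = 0000001100000011
  ~c = 1100110011001100
  (~c & d) = 0100010001000100
  ((b & c) | (~c & d)) = 0100011101000111
  (a | ((b & c) | (~c & d))) = 0100011111111111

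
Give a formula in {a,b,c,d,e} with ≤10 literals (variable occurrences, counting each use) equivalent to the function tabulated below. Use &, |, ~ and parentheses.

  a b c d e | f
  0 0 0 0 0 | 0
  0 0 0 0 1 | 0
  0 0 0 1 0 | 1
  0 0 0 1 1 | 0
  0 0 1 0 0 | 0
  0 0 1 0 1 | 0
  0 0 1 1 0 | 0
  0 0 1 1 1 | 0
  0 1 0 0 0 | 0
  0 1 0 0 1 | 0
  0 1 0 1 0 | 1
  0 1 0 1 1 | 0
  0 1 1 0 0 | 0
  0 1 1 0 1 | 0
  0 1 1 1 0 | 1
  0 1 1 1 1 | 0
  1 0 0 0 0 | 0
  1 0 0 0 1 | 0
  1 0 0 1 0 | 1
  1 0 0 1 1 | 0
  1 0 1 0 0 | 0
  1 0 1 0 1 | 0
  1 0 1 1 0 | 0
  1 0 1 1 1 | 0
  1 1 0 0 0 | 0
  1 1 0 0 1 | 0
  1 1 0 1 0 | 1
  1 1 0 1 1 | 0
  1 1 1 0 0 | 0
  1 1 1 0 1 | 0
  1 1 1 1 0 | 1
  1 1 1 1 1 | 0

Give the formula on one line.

(((~d & (a & e)) | (d & (~c | ((c & ~e) & b)))) & ~e)

  ~d = 11001100110011001100110011001100
  (a & e) = 00000000000000000101010101010101
  (~d & (a & e)) = 00000000000000000100010001000100
  ~c = 11110000111100001111000011110000
  ~e = 10101010101010101010101010101010
  (c & ~e) = 00001010000010100000101000001010
  ((c & ~e) & b) = 00000000000010100000000000001010
  (~c | ((c & ~e) & b)) = 11110000111110101111000011111010
  (d & (~c | ((c & ~e) & b))) = 00110000001100100011000000110010
  ((~d & (a & e)) | (d & (~c | ((c & ~e) & b)))) = 00110000001100100111010001110110
  (((~d & (a & e)) | (d & (~c | ((c & ~e) & b)))) & ~e) = 00100000001000100010000000100010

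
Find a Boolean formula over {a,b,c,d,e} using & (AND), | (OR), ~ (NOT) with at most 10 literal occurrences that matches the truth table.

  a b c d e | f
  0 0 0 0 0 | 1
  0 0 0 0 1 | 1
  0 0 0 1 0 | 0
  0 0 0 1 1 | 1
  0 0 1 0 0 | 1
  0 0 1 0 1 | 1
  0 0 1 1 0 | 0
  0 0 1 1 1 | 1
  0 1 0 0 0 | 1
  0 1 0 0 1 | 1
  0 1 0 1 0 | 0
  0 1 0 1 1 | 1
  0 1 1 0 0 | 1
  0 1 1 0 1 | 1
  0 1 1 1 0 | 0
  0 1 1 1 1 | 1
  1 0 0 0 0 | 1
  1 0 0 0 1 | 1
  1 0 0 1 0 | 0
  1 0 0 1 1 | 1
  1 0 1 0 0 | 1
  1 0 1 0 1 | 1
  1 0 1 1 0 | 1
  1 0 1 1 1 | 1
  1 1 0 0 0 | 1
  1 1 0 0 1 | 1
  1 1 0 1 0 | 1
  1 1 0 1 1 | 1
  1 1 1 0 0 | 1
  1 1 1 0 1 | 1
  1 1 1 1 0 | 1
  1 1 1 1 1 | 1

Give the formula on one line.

  ~d = 11001100110011001100110011001100
  (e | ~d) = 11011101110111011101110111011101
  (e | c) = 01011111010111110101111101011111
  (b | e) = 01010101111111110101010111111111
  ((e | c) | (b | e)) = 01011111111111110101111111111111
  (((e | c) | (b | e)) & a) = 00000000000000000101111111111111
  ((e | ~d) | (((e | c) | (b | e)) & a)) = 11011101110111011101111111111111

((e | ~d) | (((e | c) | (b | e)) & a))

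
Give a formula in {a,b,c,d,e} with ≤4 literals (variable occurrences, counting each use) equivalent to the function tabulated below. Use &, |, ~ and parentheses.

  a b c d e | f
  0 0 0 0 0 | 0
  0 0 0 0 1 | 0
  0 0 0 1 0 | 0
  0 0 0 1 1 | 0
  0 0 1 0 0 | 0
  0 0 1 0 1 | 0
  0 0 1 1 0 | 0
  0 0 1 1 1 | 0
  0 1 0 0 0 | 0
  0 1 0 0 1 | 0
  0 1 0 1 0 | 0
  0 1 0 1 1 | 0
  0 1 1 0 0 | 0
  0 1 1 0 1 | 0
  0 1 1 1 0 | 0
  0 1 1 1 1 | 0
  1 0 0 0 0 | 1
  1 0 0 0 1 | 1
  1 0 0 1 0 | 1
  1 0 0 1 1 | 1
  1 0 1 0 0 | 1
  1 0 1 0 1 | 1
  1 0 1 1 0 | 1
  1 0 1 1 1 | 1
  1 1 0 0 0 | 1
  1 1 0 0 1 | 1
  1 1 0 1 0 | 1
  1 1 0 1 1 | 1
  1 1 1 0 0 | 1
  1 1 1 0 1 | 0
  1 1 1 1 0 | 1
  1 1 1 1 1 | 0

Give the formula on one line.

((~b | (~c | ~e)) & a)

  ~b = 11111111000000001111111100000000
  ~c = 11110000111100001111000011110000
  ~e = 10101010101010101010101010101010
  (~c | ~e) = 11111010111110101111101011111010
  (~b | (~c | ~e)) = 11111111111110101111111111111010
  ((~b | (~c | ~e)) & a) = 00000000000000001111111111111010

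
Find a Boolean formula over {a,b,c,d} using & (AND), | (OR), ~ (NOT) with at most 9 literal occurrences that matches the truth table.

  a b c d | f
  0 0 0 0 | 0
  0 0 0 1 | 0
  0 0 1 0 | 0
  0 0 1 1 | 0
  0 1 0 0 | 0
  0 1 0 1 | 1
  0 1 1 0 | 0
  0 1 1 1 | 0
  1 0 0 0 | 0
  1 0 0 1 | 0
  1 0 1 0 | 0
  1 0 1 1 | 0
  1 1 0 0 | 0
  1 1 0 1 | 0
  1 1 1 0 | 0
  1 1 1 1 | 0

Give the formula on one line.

  ~a = 1111111100000000
  (~a & b) = 0000111100000000
  (d & (~a & b)) = 0000010100000000
  ~b = 1111000011110000
  ~c = 1100110011001100
  (~b | ~c) = 1111110011111100
  (a | ~c) = 1100110011111111
  ((~b | ~c) & (a | ~c)) = 1100110011111100
  (((~b | ~c) & (a | ~c)) & ~a) = 1100110000000000
  ((d & (~a & b)) & (((~b | ~c) & (a | ~c)) & ~a)) = 0000010000000000

((d & (~a & b)) & (((~b | ~c) & (a | ~c)) & ~a))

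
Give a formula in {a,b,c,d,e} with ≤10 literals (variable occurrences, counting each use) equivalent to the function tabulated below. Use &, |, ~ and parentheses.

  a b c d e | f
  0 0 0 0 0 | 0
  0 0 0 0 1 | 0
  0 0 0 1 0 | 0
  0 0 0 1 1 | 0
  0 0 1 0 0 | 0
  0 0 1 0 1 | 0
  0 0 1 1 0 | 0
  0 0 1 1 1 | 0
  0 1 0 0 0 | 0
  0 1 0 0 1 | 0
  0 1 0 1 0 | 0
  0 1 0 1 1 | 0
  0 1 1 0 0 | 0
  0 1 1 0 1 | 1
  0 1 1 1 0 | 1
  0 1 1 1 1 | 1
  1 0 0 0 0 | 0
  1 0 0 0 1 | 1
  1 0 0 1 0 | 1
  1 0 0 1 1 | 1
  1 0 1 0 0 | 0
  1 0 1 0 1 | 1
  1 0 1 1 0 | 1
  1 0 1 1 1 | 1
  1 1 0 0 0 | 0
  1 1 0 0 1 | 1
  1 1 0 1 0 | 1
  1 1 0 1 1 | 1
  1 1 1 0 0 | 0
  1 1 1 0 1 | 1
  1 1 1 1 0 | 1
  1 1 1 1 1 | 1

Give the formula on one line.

  (c & b) = 00000000000011110000000000001111
  (a | (c & b)) = 00000000000011111111111111111111
  (e | d) = 01110111011101110111011101110111
  (a | b) = 00000000111111111111111111111111
  ((e | d) & (a | b)) = 00000000011101110111011101110111
  ((a | (c & b)) & ((e | d) & (a | b))) = 00000000000001110111011101110111

((a | (c & b)) & ((e | d) & (a | b)))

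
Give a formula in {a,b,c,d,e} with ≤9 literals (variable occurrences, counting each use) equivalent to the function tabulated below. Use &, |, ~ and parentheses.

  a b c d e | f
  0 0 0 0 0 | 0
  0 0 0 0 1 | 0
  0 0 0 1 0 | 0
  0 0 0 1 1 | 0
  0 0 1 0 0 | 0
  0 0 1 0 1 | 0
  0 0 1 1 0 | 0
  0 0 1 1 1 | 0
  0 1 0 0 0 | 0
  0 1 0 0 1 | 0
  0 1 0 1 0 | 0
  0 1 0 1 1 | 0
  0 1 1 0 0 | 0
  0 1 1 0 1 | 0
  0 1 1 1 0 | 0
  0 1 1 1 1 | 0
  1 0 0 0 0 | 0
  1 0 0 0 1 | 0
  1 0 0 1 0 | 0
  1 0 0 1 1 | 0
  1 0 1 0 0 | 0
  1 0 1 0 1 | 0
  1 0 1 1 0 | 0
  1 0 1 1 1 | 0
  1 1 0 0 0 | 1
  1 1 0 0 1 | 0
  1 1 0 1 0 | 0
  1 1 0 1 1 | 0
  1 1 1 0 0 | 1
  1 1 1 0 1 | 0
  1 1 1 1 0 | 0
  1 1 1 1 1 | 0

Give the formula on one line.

  (b & a) = 00000000000000000000000011111111
  ~d = 11001100110011001100110011001100
  (a | c) = 00001111000011111111111111111111
  (~d & (a | c)) = 00001100000011001100110011001100
  ~e = 10101010101010101010101010101010
  ((~d & (a | c)) & ~e) = 00001000000010001000100010001000
  ((b & a) & ((~d & (a | c)) & ~e)) = 00000000000000000000000010001000

((b & a) & ((~d & (a | c)) & ~e))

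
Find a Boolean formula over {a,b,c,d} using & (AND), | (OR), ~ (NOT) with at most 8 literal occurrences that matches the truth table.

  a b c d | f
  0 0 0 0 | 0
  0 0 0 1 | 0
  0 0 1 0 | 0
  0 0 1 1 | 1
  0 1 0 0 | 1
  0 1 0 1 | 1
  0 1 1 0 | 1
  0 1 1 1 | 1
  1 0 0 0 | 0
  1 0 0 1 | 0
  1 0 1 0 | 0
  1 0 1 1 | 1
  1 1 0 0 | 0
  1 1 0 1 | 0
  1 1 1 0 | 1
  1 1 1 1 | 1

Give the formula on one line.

  ~a = 1111111100000000
  (d & ~a) = 0101010100000000
  ((d & ~a) | c) = 0111011100110011
  ~c = 1100110011001100
  (~c & ~a) = 1100110000000000
  (((d & ~a) | c) | (~c & ~a)) = 1111111100110011
  (d & c) = 0001000100010001
  ((d & c) | b) = 0001111100011111
  ((((d & ~a) | c) | (~c & ~a)) & ((d & c) | b)) = 0001111100010011

((((d & ~a) | c) | (~c & ~a)) & ((d & c) | b))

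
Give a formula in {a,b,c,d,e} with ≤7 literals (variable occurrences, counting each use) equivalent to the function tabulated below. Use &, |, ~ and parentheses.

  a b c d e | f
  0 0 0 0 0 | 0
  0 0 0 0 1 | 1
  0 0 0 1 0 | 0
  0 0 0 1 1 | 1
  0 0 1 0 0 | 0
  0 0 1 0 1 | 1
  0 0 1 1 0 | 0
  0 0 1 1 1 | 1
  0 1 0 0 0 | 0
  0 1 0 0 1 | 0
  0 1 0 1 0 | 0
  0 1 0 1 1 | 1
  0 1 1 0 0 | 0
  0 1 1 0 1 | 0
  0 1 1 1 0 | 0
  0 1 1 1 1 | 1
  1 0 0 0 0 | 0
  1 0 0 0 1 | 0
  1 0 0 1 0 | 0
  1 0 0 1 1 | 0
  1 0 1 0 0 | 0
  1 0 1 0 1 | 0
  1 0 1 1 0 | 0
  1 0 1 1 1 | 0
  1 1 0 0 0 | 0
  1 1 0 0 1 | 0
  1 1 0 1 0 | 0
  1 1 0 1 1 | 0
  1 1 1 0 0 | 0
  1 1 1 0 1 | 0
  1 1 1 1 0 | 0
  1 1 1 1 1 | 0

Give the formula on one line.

((~a & (d | ~b)) & e)

  ~a = 11111111111111110000000000000000
  ~b = 11111111000000001111111100000000
  (d | ~b) = 11111111001100111111111100110011
  (~a & (d | ~b)) = 11111111001100110000000000000000
  ((~a & (d | ~b)) & e) = 01010101000100010000000000000000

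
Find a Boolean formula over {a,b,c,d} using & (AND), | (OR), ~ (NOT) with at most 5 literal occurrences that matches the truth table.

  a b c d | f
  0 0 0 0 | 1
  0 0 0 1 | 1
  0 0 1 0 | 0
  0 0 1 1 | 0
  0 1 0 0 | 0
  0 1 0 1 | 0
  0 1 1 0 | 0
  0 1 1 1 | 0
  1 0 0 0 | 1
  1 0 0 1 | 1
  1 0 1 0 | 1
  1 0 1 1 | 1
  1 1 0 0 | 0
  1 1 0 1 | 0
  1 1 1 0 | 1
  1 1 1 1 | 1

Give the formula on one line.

(((~c | b) & ~b) | (a & c))

  ~c = 1100110011001100
  (~c | b) = 1100111111001111
  ~b = 1111000011110000
  ((~c | b) & ~b) = 1100000011000000
  (a & c) = 0000000000110011
  (((~c | b) & ~b) | (a & c)) = 1100000011110011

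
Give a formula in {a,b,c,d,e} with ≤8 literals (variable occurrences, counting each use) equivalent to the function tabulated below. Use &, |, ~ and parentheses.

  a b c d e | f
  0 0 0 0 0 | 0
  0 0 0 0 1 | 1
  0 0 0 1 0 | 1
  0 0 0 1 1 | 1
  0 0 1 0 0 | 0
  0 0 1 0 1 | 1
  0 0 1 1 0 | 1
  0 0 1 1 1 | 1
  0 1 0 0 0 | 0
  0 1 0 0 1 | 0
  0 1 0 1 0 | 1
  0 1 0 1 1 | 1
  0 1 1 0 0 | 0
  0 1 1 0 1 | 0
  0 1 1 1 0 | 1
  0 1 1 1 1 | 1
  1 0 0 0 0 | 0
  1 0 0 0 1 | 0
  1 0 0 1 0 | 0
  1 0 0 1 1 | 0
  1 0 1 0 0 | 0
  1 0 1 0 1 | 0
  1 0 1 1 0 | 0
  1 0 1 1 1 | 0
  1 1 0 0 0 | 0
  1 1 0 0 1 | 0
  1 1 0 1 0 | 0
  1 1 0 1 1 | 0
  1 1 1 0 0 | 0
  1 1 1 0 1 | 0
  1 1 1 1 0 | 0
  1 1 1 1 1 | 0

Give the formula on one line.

((((c & ~e) | (~b | d)) & ~a) & ((e | a) | d))

  ~e = 10101010101010101010101010101010
  (c & ~e) = 00001010000010100000101000001010
  ~b = 11111111000000001111111100000000
  (~b | d) = 11111111001100111111111100110011
  ((c & ~e) | (~b | d)) = 11111111001110111111111100111011
  ~a = 11111111111111110000000000000000
  (((c & ~e) | (~b | d)) & ~a) = 11111111001110110000000000000000
  (e | a) = 01010101010101011111111111111111
  ((e | a) | d) = 01110111011101111111111111111111
  ((((c & ~e) | (~b | d)) & ~a) & ((e | a) | d)) = 01110111001100110000000000000000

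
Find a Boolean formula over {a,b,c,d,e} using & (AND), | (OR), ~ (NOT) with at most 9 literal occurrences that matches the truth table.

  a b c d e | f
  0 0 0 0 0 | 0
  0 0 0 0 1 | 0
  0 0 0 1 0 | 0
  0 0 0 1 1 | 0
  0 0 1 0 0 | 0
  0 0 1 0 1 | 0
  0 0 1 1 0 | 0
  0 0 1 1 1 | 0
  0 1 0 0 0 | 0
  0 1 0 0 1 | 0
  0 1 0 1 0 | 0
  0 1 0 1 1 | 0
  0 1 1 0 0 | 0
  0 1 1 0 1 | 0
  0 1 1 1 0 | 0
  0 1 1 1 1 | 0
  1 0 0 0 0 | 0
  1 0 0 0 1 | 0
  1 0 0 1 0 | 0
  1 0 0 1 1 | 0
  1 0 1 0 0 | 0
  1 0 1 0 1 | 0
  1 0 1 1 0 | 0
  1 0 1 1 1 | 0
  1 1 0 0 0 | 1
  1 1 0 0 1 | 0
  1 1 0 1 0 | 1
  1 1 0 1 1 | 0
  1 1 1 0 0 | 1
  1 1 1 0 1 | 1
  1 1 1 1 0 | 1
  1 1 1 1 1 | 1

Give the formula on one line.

  ~e = 10101010101010101010101010101010
  (e & d) = 00010001000100010001000100010001
  ((e & d) | b) = 00010001111111110001000111111111
  (~e & ((e & d) | b)) = 00000000101010100000000010101010
  (c & a) = 00000000000000000000111100001111
  ((~e & ((e & d) | b)) | (c & a)) = 00000000101010100000111110101111
  (a | e) = 01010101010101011111111111111111
  (b & (a | e)) = 00000000010101010000000011111111
  (((~e & ((e & d) | b)) | (c & a)) & (b & (a | e))) = 00000000000000000000000010101111

(((~e & ((e & d) | b)) | (c & a)) & (b & (a | e)))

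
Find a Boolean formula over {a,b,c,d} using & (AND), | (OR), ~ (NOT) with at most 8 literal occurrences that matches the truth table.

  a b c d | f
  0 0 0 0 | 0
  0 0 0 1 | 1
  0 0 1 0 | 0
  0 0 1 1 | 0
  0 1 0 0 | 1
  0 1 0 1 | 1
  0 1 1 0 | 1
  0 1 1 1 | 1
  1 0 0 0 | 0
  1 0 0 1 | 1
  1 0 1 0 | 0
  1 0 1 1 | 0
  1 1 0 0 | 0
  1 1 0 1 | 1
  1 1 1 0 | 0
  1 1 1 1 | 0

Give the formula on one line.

((~a | (d | ~b)) & ((b | (d & ~c)) & (~a | ~c)))

  ~a = 1111111100000000
  ~b = 1111000011110000
  (d | ~b) = 1111010111110101
  (~a | (d | ~b)) = 1111111111110101
  ~c = 1100110011001100
  (d & ~c) = 0100010001000100
  (b | (d & ~c)) = 0100111101001111
  (~a | ~c) = 1111111111001100
  ((b | (d & ~c)) & (~a | ~c)) = 0100111101001100
  ((~a | (d | ~b)) & ((b | (d & ~c)) & (~a | ~c))) = 0100111101000100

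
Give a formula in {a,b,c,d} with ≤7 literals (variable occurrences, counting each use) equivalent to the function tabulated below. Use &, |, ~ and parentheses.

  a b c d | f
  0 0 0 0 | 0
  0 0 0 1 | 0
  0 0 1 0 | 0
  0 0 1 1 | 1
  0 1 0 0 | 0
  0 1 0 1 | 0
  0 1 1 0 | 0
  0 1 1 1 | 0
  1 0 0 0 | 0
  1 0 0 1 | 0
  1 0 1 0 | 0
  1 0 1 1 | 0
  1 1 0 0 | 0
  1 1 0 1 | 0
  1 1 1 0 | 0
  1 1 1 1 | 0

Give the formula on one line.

((d & (~a & c)) & ((b & a) | ~b))

  ~a = 1111111100000000
  (~a & c) = 0011001100000000
  (d & (~a & c)) = 0001000100000000
  (b & a) = 0000000000001111
  ~b = 1111000011110000
  ((b & a) | ~b) = 1111000011111111
  ((d & (~a & c)) & ((b & a) | ~b)) = 0001000000000000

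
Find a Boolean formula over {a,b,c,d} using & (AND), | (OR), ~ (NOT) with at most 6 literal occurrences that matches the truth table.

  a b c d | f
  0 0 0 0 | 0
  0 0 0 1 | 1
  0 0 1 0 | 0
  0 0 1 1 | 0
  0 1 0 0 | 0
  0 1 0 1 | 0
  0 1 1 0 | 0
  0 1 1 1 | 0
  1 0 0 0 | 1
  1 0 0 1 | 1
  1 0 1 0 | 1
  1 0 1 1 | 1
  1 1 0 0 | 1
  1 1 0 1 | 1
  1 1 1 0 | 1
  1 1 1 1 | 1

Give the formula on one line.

(a | ((~b & (d | c)) & (d & ~c)))

  ~b = 1111000011110000
  (d | c) = 0111011101110111
  (~b & (d | c)) = 0111000001110000
  ~c = 1100110011001100
  (d & ~c) = 0100010001000100
  ((~b & (d | c)) & (d & ~c)) = 0100000001000000
  (a | ((~b & (d | c)) & (d & ~c))) = 0100000011111111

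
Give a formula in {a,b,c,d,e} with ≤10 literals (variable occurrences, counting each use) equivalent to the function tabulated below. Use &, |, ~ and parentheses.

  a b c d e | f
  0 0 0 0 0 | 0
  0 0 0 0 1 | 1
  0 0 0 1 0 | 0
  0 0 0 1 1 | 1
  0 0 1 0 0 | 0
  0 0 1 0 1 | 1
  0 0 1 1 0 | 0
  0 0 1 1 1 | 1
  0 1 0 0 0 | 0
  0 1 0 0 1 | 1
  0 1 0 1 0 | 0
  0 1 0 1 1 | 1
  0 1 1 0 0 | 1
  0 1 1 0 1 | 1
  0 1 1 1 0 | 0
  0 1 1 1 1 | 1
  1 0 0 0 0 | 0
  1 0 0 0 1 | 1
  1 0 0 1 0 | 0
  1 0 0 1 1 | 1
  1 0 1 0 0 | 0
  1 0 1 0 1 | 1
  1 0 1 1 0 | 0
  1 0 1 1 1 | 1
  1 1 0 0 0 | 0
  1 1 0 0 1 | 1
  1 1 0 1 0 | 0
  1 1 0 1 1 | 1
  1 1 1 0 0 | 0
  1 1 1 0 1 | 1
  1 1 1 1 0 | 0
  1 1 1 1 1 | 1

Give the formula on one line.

((b | ((~d & a) | e)) & (e | (c & (~d & ~a))))

  ~d = 11001100110011001100110011001100
  (~d & a) = 00000000000000001100110011001100
  ((~d & a) | e) = 01010101010101011101110111011101
  (b | ((~d & a) | e)) = 01010101111111111101110111111111
  ~a = 11111111111111110000000000000000
  (~d & ~a) = 11001100110011000000000000000000
  (c & (~d & ~a)) = 00001100000011000000000000000000
  (e | (c & (~d & ~a))) = 01011101010111010101010101010101
  ((b | ((~d & a) | e)) & (e | (c & (~d & ~a)))) = 01010101010111010101010101010101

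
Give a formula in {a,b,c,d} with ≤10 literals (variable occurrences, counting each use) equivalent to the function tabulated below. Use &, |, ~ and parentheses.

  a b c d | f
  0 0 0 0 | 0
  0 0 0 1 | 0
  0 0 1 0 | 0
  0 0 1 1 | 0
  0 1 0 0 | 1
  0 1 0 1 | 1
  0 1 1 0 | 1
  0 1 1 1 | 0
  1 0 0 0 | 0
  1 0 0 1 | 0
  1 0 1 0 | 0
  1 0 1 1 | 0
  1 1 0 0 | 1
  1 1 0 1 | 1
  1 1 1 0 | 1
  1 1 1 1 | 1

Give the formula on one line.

  ~c = 1100110011001100
  ~d = 1010101010101010
  (c | ~d) = 1011101110111011
  (a & (c | ~d)) = 0000000010111011
  ((a & (c | ~d)) | ~d) = 1010101010111011
  ~b = 1111000011110000
  (~b & a) = 0000000011110000
  (((a & (c | ~d)) | ~d) | (~b & a)) = 1010101011111011
  (~c | (((a & (c | ~d)) | ~d) | (~b & a))) = 1110111011111111
  ((~c | (((a & (c | ~d)) | ~d) | (~b & a))) & b) = 0000111000001111

((~c | (((a & (c | ~d)) | ~d) | (~b & a))) & b)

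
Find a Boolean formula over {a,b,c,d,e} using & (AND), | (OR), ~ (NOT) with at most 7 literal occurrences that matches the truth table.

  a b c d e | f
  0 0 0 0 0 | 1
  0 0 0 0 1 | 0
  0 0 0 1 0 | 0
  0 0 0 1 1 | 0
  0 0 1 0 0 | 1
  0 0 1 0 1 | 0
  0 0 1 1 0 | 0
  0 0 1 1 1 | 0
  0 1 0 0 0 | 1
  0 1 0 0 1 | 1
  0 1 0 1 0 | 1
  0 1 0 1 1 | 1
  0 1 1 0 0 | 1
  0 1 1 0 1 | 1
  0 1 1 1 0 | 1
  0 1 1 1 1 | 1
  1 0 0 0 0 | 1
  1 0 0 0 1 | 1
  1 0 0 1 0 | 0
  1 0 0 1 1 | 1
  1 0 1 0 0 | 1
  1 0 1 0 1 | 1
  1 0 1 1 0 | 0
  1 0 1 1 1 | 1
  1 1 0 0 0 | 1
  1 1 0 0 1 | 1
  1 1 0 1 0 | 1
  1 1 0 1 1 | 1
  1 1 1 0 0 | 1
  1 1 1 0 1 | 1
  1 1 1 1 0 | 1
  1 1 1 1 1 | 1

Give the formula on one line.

  ~e = 10101010101010101010101010101010
  (a | ~e) = 10101010101010101111111111111111
  ~d = 11001100110011001100110011001100
  (e | ~d) = 11011101110111011101110111011101
  ((a | ~e) & (e | ~d)) = 10001000100010001101110111011101
  (b | ((a | ~e) & (e | ~d))) = 10001000111111111101110111111111

(b | ((a | ~e) & (e | ~d)))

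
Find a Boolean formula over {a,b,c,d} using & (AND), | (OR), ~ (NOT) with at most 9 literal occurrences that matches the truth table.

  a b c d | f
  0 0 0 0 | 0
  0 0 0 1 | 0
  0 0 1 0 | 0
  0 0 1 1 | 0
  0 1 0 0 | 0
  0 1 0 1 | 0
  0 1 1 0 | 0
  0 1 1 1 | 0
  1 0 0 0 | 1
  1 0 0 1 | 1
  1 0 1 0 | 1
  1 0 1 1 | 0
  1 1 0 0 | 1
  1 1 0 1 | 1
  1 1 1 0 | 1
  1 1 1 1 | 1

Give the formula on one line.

((a | ~c) & ((~d & c) | (a & (b | ~c))))

  ~c = 1100110011001100
  (a | ~c) = 1100110011111111
  ~d = 1010101010101010
  (~d & c) = 0010001000100010
  (b | ~c) = 1100111111001111
  (a & (b | ~c)) = 0000000011001111
  ((~d & c) | (a & (b | ~c))) = 0010001011101111
  ((a | ~c) & ((~d & c) | (a & (b | ~c)))) = 0000000011101111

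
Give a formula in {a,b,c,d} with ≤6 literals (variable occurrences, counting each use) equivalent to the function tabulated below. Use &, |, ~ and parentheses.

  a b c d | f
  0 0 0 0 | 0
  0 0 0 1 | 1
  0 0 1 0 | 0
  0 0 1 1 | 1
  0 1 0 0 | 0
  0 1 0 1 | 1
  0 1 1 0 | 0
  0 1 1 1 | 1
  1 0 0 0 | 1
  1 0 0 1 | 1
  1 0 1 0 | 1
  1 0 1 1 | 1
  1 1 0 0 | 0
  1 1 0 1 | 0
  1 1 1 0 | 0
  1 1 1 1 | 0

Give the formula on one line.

((~b | ~a) & (d | a))

  ~b = 1111000011110000
  ~a = 1111111100000000
  (~b | ~a) = 1111111111110000
  (d | a) = 0101010111111111
  ((~b | ~a) & (d | a)) = 0101010111110000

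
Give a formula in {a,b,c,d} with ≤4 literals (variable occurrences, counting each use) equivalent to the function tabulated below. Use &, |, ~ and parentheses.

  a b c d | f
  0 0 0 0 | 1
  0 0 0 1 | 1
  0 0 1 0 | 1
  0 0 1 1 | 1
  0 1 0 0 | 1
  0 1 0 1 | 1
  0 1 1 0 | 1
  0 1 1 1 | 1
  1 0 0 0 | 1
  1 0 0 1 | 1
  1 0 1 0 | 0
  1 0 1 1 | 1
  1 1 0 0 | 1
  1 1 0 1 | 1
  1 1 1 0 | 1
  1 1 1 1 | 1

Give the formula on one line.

  ~a = 1111111100000000
  ~c = 1100110011001100
  (~a | ~c) = 1111111111001100
  ((~a | ~c) | b) = 1111111111001111
  (d | ((~a | ~c) | b)) = 1111111111011111

(d | ((~a | ~c) | b))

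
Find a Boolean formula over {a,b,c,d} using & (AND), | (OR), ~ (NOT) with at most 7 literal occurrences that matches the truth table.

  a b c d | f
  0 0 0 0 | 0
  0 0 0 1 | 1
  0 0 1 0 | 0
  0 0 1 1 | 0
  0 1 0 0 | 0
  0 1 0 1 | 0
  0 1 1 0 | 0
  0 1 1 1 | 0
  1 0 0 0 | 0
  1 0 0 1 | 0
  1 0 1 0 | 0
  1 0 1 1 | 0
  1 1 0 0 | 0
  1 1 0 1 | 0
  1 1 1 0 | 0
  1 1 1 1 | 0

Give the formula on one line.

((~b & ((b & a) | (d & ~c))) & (~c & ~a))

  ~b = 1111000011110000
  (b & a) = 0000000000001111
  ~c = 1100110011001100
  (d & ~c) = 0100010001000100
  ((b & a) | (d & ~c)) = 0100010001001111
  (~b & ((b & a) | (d & ~c))) = 0100000001000000
  ~a = 1111111100000000
  (~c & ~a) = 1100110000000000
  ((~b & ((b & a) | (d & ~c))) & (~c & ~a)) = 0100000000000000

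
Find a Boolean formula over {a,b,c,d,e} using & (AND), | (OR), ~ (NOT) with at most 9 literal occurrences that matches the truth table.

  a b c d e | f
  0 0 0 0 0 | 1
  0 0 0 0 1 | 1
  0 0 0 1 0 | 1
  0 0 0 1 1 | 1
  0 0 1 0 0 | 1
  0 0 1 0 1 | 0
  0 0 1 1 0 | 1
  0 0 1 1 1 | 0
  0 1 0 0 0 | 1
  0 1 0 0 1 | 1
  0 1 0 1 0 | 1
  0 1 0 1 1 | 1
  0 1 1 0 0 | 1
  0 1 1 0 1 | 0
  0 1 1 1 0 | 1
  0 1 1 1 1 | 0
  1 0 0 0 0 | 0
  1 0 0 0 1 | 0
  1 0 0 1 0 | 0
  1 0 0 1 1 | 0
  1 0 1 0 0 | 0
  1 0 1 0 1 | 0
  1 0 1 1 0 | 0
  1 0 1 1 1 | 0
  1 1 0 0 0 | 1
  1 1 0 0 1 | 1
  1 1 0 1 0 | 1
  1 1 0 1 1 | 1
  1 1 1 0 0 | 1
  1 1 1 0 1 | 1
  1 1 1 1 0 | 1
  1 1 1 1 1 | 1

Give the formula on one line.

((b | ((~b | ~c) & (b | ~a))) & ((~e | ~c) | a))

  ~b = 11111111000000001111111100000000
  ~c = 11110000111100001111000011110000
  (~b | ~c) = 11111111111100001111111111110000
  ~a = 11111111111111110000000000000000
  (b | ~a) = 11111111111111110000000011111111
  ((~b | ~c) & (b | ~a)) = 11111111111100000000000011110000
  (b | ((~b | ~c) & (b | ~a))) = 11111111111111110000000011111111
  ~e = 10101010101010101010101010101010
  (~e | ~c) = 11111010111110101111101011111010
  ((~e | ~c) | a) = 11111010111110101111111111111111
  ((b | ((~b | ~c) & (b | ~a))) & ((~e | ~c) | a)) = 11111010111110100000000011111111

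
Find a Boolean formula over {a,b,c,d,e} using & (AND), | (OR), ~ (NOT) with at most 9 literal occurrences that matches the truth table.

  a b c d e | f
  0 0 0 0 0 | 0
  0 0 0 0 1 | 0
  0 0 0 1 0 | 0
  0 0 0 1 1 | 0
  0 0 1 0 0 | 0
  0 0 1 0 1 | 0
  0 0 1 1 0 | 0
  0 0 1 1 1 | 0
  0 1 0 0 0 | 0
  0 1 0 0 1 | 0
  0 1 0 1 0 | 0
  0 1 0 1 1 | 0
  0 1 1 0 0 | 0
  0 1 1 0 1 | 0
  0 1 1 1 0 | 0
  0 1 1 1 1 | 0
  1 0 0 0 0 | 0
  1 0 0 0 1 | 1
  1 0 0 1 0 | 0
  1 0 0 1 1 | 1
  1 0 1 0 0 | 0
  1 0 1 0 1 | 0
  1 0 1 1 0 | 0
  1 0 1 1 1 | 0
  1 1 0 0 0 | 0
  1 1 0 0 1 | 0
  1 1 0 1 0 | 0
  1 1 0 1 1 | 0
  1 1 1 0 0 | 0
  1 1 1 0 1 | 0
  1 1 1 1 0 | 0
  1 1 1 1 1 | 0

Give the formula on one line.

  ~d = 11001100110011001100110011001100
  (a | ~d) = 11001100110011001111111111111111
  ~e = 10101010101010101010101010101010
  ((a | ~d) & ~e) = 10001000100010001010101010101010
  ~c = 11110000111100001111000011110000
  (((a | ~d) & ~e) | ~c) = 11111000111110001111101011111010
  ~b = 11111111000000001111111100000000
  (a & e) = 00000000000000000101010101010101
  (~b & (a & e)) = 00000000000000000101010100000000
  ((((a | ~d) & ~e) | ~c) & (~b & (a & e))) = 00000000000000000101000000000000

((((a | ~d) & ~e) | ~c) & (~b & (a & e)))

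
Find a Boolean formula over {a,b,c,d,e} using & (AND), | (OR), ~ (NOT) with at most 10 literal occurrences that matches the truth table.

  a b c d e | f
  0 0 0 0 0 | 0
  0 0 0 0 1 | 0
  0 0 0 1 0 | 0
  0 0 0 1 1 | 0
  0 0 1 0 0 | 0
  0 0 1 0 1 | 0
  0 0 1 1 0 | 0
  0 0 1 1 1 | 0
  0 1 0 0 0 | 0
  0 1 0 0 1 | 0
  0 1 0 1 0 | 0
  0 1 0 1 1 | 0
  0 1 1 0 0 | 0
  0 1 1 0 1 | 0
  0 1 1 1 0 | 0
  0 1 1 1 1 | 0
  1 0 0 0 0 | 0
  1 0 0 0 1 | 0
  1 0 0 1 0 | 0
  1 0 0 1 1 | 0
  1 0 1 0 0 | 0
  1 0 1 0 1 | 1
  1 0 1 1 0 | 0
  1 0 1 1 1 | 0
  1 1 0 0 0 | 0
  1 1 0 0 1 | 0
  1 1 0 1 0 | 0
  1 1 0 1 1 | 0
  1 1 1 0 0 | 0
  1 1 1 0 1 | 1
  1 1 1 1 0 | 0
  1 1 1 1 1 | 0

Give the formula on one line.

  (e | d) = 01110111011101110111011101110111
  (c & (e | d)) = 00000111000001110000011100000111
  ~c = 11110000111100001111000011110000
  (e | ~c) = 11110101111101011111010111110101
  (b | (e | ~c)) = 11110101111111111111010111111111
  ~d = 11001100110011001100110011001100
  (~d & a) = 00000000000000001100110011001100
  ((b | (e | ~c)) & (~d & a)) = 00000000000000001100010011001100
  ((c & (e | d)) & ((b | (e | ~c)) & (~d & a))) = 00000000000000000000010000000100

((c & (e | d)) & ((b | (e | ~c)) & (~d & a)))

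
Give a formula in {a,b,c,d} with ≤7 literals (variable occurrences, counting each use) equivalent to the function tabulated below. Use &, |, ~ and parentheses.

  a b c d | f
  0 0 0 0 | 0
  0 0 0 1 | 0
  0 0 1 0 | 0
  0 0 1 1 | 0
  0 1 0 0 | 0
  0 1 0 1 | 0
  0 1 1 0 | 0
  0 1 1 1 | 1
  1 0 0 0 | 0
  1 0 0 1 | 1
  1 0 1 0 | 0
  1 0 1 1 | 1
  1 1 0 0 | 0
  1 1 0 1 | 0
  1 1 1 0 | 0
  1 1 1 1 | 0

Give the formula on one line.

  ~a = 1111111100000000
  (~a & c) = 0011001100000000
  ~b = 1111000011110000
  ((~a & c) | ~b) = 1111001111110000
  (b | a) = 0000111111111111
  (d & (b | a)) = 0000010101010101
  (((~a & c) | ~b) & (d & (b | a))) = 0000000101010000

(((~a & c) | ~b) & (d & (b | a)))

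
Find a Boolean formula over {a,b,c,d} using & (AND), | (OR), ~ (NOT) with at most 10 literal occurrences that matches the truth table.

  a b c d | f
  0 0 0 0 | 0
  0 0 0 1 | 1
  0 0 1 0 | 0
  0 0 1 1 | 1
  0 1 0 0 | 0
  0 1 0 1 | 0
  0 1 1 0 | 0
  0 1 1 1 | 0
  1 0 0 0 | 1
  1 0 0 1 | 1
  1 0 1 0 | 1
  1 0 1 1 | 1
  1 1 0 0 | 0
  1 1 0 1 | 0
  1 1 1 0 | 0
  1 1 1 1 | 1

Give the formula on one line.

((((c & b) & (~b | d)) & a) | ((a | d) & ~b))

  (c & b) = 0000001100000011
  ~b = 1111000011110000
  (~b | d) = 1111010111110101
  ((c & b) & (~b | d)) = 0000000100000001
  (((c & b) & (~b | d)) & a) = 0000000000000001
  (a | d) = 0101010111111111
  ((a | d) & ~b) = 0101000011110000
  ((((c & b) & (~b | d)) & a) | ((a | d) & ~b)) = 0101000011110001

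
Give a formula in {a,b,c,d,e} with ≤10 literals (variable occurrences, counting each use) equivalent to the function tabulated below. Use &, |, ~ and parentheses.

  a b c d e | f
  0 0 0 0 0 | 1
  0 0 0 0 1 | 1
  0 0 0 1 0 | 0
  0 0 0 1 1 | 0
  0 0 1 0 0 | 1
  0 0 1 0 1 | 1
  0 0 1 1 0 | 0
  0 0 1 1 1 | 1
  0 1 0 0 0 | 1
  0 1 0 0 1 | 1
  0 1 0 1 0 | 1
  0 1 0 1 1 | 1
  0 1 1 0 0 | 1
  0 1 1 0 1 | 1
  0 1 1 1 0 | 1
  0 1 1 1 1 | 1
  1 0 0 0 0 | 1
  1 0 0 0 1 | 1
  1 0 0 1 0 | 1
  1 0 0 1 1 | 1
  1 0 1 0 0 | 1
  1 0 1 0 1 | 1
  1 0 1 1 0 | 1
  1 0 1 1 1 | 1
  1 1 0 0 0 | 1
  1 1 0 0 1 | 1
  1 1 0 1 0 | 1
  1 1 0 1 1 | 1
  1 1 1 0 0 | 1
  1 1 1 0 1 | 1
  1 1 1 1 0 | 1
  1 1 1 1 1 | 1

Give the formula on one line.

  (c & e) = 00000101000001010000010100000101
  (a | (c & e)) = 00000101000001011111111111111111
  ~d = 11001100110011001100110011001100
  (~d & e) = 01000100010001000100010001000100
  ~a = 11111111111111110000000000000000
  ((~d & e) | ~a) = 11111111111111110100010001000100
  (b & ((~d & e) | ~a)) = 00000000111111110000000001000100
  (~d & ~a) = 11001100110011000000000000000000
  ((b & ((~d & e) | ~a)) | (~d & ~a)) = 11001100111111110000000001000100
  ((a | (c & e)) | ((b & ((~d & e) | ~a)) | (~d & ~a))) = 11001101111111111111111111111111

((a | (c & e)) | ((b & ((~d & e) | ~a)) | (~d & ~a)))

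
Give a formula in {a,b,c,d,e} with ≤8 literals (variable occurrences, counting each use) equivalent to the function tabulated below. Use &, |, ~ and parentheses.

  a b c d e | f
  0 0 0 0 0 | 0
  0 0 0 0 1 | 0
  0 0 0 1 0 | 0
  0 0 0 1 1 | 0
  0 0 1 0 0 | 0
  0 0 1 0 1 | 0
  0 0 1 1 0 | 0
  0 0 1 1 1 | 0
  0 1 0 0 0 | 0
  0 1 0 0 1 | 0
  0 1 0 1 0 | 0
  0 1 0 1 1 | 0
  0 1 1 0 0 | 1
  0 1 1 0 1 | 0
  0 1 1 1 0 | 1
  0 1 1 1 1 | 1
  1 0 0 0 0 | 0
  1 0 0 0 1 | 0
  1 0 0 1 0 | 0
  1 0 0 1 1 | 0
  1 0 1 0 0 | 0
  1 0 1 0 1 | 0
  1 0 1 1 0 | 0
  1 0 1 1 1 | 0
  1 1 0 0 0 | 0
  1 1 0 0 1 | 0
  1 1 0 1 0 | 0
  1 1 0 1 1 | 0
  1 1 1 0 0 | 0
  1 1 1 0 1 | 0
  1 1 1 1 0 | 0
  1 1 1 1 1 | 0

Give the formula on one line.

((~a & (c | a)) & (b & (~e | (d & b))))

  ~a = 11111111111111110000000000000000
  (c | a) = 00001111000011111111111111111111
  (~a & (c | a)) = 00001111000011110000000000000000
  ~e = 10101010101010101010101010101010
  (d & b) = 00000000001100110000000000110011
  (~e | (d & b)) = 10101010101110111010101010111011
  (b & (~e | (d & b))) = 00000000101110110000000010111011
  ((~a & (c | a)) & (b & (~e | (d & b)))) = 00000000000010110000000000000000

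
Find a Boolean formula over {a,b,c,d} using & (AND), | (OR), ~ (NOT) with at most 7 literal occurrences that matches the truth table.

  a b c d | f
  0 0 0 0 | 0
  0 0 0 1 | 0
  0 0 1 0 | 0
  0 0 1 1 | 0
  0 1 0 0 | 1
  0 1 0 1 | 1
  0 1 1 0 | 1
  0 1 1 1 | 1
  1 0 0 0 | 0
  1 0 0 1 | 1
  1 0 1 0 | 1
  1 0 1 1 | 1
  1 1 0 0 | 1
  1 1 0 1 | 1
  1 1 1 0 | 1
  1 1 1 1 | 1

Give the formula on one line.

(b | (a & (c | d)))

  (c | d) = 0111011101110111
  (a & (c | d)) = 0000000001110111
  (b | (a & (c | d))) = 0000111101111111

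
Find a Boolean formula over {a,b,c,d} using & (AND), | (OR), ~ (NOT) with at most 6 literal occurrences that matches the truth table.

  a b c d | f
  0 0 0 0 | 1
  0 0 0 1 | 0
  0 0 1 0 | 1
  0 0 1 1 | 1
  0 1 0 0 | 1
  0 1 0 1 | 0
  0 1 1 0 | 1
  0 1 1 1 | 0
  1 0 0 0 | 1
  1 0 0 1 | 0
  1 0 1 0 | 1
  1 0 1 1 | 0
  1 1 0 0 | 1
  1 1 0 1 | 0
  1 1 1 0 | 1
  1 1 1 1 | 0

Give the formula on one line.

((c & (((~c & d) | ~a) & ~b)) | ~d)

  ~c = 1100110011001100
  (~c & d) = 0100010001000100
  ~a = 1111111100000000
  ((~c & d) | ~a) = 1111111101000100
  ~b = 1111000011110000
  (((~c & d) | ~a) & ~b) = 1111000001000000
  (c & (((~c & d) | ~a) & ~b)) = 0011000000000000
  ~d = 1010101010101010
  ((c & (((~c & d) | ~a) & ~b)) | ~d) = 1011101010101010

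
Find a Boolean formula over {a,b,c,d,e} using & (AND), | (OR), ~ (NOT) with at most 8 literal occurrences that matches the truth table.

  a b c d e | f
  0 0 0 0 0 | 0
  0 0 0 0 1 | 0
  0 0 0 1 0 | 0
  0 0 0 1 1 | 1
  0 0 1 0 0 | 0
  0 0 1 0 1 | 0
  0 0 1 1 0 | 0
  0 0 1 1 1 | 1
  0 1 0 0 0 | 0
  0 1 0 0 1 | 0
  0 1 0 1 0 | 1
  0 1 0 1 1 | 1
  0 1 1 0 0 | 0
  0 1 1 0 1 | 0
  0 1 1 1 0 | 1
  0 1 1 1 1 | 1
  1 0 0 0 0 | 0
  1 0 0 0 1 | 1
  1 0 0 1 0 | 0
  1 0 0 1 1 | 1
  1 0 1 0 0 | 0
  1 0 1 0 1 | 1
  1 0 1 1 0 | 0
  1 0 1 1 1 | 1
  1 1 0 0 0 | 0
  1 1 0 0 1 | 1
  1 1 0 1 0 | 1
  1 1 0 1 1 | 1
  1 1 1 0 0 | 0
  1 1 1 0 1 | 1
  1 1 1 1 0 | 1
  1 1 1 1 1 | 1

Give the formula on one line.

  (a & e) = 00000000000000000101010101010101
  (e | b) = 01010101111111110101010111111111
  (d & (e | b)) = 00010001001100110001000100110011
  ((a & e) | (d & (e | b))) = 00010001001100110101010101110111

((a & e) | (d & (e | b)))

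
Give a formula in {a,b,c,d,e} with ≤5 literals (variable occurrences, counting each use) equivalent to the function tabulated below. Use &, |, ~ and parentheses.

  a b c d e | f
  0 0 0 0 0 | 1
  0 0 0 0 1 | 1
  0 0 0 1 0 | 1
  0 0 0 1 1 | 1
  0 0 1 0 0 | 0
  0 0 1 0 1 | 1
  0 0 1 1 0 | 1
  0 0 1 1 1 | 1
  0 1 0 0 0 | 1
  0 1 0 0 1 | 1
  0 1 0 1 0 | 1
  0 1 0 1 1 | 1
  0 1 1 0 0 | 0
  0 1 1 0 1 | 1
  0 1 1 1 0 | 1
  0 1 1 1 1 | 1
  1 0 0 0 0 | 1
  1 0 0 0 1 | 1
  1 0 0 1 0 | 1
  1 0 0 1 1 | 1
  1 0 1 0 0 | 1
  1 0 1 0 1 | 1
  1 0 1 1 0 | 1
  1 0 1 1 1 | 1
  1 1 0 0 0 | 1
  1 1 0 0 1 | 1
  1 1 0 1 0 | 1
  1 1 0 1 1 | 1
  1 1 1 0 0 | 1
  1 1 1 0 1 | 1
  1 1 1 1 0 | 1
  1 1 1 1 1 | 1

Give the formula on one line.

  ~c = 11110000111100001111000011110000
  (e | ~c) = 11110101111101011111010111110101
  (a | d) = 00110011001100111111111111111111
  ((e | ~c) | (a | d)) = 11110111111101111111111111111111

((e | ~c) | (a | d))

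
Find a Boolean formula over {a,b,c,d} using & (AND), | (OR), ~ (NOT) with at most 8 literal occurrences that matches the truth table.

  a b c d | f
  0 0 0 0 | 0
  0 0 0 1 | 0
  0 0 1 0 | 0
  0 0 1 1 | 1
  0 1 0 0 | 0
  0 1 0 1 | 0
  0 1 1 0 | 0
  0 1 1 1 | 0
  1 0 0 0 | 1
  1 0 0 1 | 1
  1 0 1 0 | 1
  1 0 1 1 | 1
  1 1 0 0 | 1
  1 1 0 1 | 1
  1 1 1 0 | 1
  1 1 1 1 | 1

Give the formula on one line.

(a | (~b & ((a | d) & (c | ~d))))

  ~b = 1111000011110000
  (a | d) = 0101010111111111
  ~d = 1010101010101010
  (c | ~d) = 1011101110111011
  ((a | d) & (c | ~d)) = 0001000110111011
  (~b & ((a | d) & (c | ~d))) = 0001000010110000
  (a | (~b & ((a | d) & (c | ~d)))) = 0001000011111111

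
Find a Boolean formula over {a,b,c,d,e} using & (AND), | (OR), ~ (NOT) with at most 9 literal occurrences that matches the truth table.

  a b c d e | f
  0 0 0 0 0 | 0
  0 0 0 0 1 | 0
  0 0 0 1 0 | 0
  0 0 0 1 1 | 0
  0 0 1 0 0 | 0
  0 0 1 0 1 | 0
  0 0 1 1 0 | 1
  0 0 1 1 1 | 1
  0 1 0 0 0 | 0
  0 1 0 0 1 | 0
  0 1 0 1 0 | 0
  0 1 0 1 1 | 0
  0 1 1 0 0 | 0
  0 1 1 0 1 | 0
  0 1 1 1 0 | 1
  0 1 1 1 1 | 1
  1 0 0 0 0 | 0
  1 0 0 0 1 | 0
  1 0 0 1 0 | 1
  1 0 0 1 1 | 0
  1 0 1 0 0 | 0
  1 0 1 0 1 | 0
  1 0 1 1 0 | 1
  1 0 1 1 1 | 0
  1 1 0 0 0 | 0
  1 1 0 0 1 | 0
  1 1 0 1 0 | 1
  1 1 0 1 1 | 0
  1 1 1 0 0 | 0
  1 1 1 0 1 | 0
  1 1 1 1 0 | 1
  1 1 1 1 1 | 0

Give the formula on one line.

  ~a = 11111111111111110000000000000000
  (~a & c) = 00001111000011110000000000000000
  (a | (~a & c)) = 00001111000011111111111111111111
  ~e = 10101010101010101010101010101010
  (~e | ~a) = 11111111111111111010101010101010
  ((a | (~a & c)) & (~e | ~a)) = 00001111000011111010101010101010
  (((a | (~a & c)) & (~e | ~a)) & d) = 00000011000000110010001000100010

(((a | (~a & c)) & (~e | ~a)) & d)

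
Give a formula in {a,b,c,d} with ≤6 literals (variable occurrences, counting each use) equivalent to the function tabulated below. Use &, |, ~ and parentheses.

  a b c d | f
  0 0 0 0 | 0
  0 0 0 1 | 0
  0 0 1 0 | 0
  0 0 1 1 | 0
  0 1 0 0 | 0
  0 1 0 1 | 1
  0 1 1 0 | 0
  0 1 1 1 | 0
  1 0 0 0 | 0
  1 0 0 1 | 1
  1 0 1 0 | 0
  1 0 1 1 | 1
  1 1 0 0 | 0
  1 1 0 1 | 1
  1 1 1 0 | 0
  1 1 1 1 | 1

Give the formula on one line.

  ~c = 1100110011001100
  (a | ~c) = 1100110011111111
  ~d = 1010101010101010
  (~d | b) = 1010111110101111
  (a | (~d | b)) = 1010111111111111
  ((a | (~d | b)) & d) = 0000010101010101
  ((a | ~c) & ((a | (~d | b)) & d)) = 0000010001010101

((a | ~c) & ((a | (~d | b)) & d))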